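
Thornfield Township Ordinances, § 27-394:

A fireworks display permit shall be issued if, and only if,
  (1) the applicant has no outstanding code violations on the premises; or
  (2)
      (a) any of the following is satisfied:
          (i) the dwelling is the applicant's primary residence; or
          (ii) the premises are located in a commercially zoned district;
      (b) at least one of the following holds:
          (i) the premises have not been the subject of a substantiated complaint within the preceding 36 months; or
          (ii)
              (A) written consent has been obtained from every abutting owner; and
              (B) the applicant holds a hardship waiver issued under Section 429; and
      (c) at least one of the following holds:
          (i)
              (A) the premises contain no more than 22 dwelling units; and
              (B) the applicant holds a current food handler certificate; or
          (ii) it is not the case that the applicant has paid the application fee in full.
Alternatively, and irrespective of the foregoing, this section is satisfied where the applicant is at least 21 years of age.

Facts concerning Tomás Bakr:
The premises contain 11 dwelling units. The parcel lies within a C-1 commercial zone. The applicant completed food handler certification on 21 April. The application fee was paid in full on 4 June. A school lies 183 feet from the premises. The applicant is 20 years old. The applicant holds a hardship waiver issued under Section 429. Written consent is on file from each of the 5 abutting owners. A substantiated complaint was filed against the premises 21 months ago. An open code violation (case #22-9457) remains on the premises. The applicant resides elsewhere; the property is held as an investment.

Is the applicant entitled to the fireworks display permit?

(1) no code violations — not met.
(i) primary residence — not satisfied.
(ii) commercially zoned — holds.
So (a) is satisfied (F OR T).
(i) no complaint in 36 mo. — not satisfied.
(A) all abutters consent — met.
(B) hardship waiver — met.
So (ii) is satisfied (T AND T).
So (b) is satisfied (F OR T).
(A) ≤ 22 units — holds.
(B) food handler cert. — met.
So (i) is satisfied (T AND T).
(ii) not (fee paid) — not satisfied.
(c) = T OR F = true.
So (2) is satisfied (T AND T AND T).
Overall = F OR T = true.
Exception (age ≥ 21) — not satisfied.
Result: main true OR exception false → true.

Yes — granted.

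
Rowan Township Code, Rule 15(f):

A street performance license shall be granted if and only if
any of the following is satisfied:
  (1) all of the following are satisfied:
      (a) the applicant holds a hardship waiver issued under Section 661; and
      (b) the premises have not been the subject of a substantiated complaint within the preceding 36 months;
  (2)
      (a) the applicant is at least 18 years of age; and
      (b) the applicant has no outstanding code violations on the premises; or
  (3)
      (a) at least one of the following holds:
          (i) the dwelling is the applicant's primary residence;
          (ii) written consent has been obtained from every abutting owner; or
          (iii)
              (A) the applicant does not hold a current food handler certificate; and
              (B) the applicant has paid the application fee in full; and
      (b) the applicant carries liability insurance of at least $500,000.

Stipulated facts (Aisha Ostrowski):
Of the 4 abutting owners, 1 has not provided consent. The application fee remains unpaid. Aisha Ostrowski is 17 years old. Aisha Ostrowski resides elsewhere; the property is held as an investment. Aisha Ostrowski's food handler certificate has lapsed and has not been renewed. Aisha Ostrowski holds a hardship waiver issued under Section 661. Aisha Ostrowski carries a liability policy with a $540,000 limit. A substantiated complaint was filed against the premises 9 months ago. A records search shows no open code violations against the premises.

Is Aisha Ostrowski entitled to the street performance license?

(a) hardship waiver — met.
(b) no complaint in 36 mo. — fails.
So (1) is not satisfied (T AND F).
(a) age ≥ 18 — not satisfied.
(b) no code violations — holds.
So (2) is not satisfied (F AND T).
(i) primary residence — not met.
(ii) all abutters consent — not met.
(A) not (food handler cert.) — holds.
(B) fee paid — fails.
So (iii) is not satisfied (T AND F).
(a) = F OR F OR F = false.
(b) insurance ≥ $500,000 — holds.
(3) = F AND T = false.
Overall = F OR F OR F = false.

No — denied.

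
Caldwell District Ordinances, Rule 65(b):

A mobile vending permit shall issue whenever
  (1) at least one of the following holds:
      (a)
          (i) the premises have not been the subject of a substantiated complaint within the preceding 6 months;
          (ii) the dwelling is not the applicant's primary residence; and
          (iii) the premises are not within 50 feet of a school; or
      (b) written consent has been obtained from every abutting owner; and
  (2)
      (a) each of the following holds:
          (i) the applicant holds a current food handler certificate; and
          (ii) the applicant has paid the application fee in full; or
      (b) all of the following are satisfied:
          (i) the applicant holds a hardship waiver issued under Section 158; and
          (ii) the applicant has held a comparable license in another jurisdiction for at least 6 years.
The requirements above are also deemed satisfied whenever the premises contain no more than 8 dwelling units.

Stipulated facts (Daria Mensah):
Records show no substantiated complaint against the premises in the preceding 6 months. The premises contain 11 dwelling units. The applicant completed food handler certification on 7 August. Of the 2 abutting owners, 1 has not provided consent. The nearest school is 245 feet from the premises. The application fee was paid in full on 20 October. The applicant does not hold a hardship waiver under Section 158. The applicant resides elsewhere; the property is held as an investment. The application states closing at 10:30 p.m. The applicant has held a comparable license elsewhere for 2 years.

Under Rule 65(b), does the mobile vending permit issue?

Yes — granted.

(i) no complaint in 6 mo. — holds.
(ii) not (primary residence) — met.
(iii) ≥50 ft from school — holds.
(a): T AND T AND T → true.
(b) all abutters consent — not met.
So (1) is satisfied (T OR F).
(i) food handler cert. — met.
(ii) fee paid — met.
So (a) is satisfied (T AND T).
(i) hardship waiver — fails.
(ii) prior license ≥ 6 yr — fails.
So (b) is not satisfied (F AND F).
So (2) is satisfied (T OR F).
Overall: T AND T → true.
Exception (≤ 8 units) — not satisfied.
Result: main true OR exception false → true.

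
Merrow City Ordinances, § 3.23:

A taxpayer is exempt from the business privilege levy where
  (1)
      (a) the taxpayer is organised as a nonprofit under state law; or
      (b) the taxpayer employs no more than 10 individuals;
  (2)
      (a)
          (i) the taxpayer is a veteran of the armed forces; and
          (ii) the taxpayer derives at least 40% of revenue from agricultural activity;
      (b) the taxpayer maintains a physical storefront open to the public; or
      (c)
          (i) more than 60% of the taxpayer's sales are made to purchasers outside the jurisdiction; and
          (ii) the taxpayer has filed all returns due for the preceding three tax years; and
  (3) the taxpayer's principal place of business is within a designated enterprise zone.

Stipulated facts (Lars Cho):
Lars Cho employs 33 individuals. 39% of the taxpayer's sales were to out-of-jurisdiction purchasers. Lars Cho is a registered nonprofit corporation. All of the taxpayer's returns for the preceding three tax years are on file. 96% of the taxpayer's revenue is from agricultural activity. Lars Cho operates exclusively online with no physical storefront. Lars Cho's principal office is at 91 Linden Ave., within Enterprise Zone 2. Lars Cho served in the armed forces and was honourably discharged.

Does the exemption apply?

Yes — exempt.

(a) nonprofit — satisfied.
(b) ≤ 10 employees — not satisfied.
(1) = T OR F = true.
(i) veteran — holds.
(ii) ≥40% agricultural — satisfied.
(a) = T AND T = true.
(b) has storefront — fails.
(i) >60% out-of-jur. sales — fails.
(ii) returns current — met.
(c) = F AND T = false.
(2): T OR F OR F → true.
(3) in enterprise zone — holds.
Overall: T AND T AND T → true.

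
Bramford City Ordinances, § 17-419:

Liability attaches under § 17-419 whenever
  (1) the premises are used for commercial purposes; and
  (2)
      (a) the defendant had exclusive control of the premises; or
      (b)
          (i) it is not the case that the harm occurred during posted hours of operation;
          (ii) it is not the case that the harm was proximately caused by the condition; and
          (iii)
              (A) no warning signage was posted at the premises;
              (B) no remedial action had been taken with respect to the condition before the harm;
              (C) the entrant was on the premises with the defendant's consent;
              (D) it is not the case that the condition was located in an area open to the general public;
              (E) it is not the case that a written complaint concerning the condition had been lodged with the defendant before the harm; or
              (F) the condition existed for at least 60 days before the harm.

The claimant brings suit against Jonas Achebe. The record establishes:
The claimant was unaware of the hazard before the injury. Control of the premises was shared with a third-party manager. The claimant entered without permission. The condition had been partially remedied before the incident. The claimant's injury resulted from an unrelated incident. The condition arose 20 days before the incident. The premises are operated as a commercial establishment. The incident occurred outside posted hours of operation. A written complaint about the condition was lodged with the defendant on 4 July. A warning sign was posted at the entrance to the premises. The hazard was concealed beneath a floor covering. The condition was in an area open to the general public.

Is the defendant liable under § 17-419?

No — not liable.

(1) commercial use — satisfied.
(a) exclusive control — not satisfied.
(i) not (during posted hours) — met.
(ii) not (proximate cause) — holds.
(A) no signage posted — not satisfied.
(B) no remedial action — fails.
(C) consent to enter — not satisfied.
(D) not (public area) — fails.
(E) not (complaint lodged) — fails.
(F) condition ≥60 days old — not met.
So (iii) is not satisfied (F OR F OR F OR F OR F OR F).
(b): T AND T AND F → false.
(2) = F OR F = false.
Overall = T AND F = false.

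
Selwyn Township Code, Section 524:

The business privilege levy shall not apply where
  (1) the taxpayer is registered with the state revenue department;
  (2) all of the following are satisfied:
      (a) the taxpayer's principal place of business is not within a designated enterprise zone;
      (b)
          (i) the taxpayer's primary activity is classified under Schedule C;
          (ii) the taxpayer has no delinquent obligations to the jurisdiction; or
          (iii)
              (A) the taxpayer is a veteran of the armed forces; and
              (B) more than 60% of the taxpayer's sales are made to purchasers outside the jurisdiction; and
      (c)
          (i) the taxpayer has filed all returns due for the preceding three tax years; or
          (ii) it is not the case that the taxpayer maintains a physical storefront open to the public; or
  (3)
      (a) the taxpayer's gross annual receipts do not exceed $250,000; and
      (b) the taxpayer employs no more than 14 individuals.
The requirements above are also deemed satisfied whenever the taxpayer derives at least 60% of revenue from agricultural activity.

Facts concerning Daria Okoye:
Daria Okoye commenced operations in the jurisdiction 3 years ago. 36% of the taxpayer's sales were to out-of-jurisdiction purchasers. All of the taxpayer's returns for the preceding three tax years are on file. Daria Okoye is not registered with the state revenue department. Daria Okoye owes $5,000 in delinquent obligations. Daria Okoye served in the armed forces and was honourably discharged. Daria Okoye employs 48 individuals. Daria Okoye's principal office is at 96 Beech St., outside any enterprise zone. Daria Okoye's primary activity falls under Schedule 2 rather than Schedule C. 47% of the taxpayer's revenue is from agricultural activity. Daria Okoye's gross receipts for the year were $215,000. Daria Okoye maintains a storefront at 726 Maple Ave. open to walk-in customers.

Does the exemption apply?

(1) state-registered — not met.
(a) not (in enterprise zone) — met.
(i) Schedule C activity — not satisfied.
(ii) no delinquency — not met.
(A) veteran — satisfied.
(B) >60% out-of-jur. sales — not met.
(iii) = T AND F = false.
(b) = F OR F OR F = false.
(i) returns current — met.
(ii) not (has storefront) — fails.
(c) = T OR F = true.
(2): T AND F AND T → false.
(a) receipts ≤ $250,000 — met.
(b) ≤ 14 employees — not satisfied.
(3): T AND F → false.
Overall: F OR F OR F → false.
Exception (≥60% agricultural) — not satisfied.
Result: main false OR exception false → false.

No — not exempt.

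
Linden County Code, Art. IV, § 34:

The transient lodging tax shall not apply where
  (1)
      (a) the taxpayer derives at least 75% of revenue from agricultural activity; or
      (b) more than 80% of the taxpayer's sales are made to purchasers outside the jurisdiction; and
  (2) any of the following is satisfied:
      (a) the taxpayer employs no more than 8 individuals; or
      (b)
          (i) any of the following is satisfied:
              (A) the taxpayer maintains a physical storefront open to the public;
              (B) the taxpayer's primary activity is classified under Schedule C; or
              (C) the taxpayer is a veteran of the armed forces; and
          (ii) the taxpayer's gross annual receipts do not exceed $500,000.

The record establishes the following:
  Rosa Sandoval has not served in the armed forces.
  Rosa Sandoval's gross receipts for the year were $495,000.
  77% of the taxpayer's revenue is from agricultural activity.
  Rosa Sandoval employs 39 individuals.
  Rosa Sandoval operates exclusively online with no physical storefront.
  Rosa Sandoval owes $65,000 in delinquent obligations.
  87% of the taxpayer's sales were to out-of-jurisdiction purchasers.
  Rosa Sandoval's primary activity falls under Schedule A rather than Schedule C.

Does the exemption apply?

No — not exempt.

(a) ≥75% agricultural — satisfied.
(b) >80% out-of-jur. sales — holds.
(1) = T OR T = true.
(a) ≤ 8 employees — not met.
(A) has storefront — not satisfied.
(B) Schedule C activity — not met.
(C) veteran — not met.
(i) = F OR F OR F = false.
(ii) receipts ≤ $500,000 — satisfied.
(b): F AND T → false.
(2) = F OR F = false.
So Overall is not satisfied (T AND F).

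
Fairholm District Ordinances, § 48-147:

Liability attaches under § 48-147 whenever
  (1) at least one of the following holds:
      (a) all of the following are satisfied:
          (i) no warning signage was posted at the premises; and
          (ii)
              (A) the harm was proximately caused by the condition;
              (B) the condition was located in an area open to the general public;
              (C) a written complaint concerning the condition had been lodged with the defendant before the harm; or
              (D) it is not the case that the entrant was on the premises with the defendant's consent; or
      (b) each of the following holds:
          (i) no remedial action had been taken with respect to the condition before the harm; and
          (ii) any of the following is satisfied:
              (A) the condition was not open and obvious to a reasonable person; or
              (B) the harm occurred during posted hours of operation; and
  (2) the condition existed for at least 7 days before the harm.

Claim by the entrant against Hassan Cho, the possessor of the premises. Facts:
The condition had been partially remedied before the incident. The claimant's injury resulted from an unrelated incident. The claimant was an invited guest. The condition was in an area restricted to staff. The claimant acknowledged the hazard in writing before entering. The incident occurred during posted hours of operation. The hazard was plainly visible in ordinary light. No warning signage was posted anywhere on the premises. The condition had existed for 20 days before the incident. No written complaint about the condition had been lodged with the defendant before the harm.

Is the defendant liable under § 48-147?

No — not liable.

(i) no signage posted — satisfied.
(A) proximate cause — not met.
(B) public area — not met.
(C) complaint lodged — not met.
(D) not (consent to enter) — not met.
(ii) = F OR F OR F OR F = false.
(a): T AND F → false.
(i) no remedial action — not met.
(A) not open/obvious — not met.
(B) during posted hours — satisfied.
(ii) = F OR T = true.
So (b) is not satisfied (F AND T).
So (1) is not satisfied (F OR F).
(2) condition ≥7 days old — satisfied.
Overall: F AND T → false.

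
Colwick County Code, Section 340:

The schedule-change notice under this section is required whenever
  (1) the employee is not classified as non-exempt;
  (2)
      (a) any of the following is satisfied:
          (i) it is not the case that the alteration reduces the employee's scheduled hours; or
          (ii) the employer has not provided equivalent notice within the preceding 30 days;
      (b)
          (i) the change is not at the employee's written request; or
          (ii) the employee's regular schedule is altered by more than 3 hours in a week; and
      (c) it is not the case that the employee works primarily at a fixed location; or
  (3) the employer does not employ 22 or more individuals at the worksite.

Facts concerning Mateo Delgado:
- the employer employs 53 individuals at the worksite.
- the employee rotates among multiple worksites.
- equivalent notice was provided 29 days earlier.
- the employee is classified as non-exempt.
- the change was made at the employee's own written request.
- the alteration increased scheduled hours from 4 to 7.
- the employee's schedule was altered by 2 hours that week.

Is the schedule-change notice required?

(1) not (non-exempt) — not satisfied.
(i) not (hours reduced) — holds.
(ii) no recent notice — not satisfied.
(a): T OR F → true.
(i) not employee-requested — not satisfied.
(ii) schedule shift > 3h — not satisfied.
(b) = F OR F = false.
(c) not (fixed location) — met.
(2) = T AND F AND T = false.
(3) not (≥ 22 at site) — fails.
So Overall is not satisfied (F OR F OR F).

No — not required.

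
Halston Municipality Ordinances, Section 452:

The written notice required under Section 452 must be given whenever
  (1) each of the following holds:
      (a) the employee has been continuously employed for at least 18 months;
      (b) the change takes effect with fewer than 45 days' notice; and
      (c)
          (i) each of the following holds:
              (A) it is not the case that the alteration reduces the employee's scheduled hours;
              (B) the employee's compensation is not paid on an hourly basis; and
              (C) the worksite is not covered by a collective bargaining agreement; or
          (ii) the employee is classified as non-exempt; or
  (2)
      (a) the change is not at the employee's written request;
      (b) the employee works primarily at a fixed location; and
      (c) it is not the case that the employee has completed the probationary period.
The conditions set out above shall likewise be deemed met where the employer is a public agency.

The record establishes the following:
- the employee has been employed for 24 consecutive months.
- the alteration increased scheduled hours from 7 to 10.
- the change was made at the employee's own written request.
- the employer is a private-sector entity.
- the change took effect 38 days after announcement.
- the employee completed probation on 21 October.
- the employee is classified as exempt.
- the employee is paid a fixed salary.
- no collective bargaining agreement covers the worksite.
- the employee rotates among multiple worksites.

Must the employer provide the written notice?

Yes — required.

(a) tenure ≥ 18 mo. — satisfied.
(b) < 45 days' notice — satisfied.
(A) not (hours reduced) — holds.
(B) not (hourly-paid) — met.
(C) no CBA — satisfied.
(i) = T AND T AND T = true.
(ii) non-exempt — not met.
So (c) is satisfied (T OR F).
(1): T AND T AND T → true.
(a) not employee-requested — fails.
(b) fixed location — fails.
(c) not (past probation) — fails.
So (2) is not satisfied (F AND F AND F).
So Overall is satisfied (T OR F).
Exception (public agency) — not satisfied.
Result: main true OR exception false → true.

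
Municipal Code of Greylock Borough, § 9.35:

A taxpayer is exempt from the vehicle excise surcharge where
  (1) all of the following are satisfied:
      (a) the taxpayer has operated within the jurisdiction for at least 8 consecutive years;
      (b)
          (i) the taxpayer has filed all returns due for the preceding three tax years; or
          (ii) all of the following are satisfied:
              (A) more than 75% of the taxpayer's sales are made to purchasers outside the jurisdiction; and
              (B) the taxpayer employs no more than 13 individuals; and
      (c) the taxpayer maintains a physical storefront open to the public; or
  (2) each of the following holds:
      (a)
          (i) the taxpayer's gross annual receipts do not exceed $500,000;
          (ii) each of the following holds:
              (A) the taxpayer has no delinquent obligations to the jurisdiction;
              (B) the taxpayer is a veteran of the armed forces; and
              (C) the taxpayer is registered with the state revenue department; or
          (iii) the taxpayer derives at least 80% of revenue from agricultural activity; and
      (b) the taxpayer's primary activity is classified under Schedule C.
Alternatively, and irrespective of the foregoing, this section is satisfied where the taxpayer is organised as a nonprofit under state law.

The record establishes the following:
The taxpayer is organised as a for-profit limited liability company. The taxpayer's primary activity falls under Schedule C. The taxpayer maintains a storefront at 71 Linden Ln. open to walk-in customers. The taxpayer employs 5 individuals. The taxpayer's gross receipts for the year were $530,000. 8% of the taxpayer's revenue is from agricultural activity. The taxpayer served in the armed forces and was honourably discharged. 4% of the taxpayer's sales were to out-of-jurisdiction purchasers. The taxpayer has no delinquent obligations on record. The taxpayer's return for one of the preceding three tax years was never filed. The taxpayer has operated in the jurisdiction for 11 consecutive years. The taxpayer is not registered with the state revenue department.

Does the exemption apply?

(a) ≥ 8 yrs in jurisdiction — holds.
(i) returns current — fails.
(A) >75% out-of-jur. sales — fails.
(B) ≤ 13 employees — satisfied.
(ii): F AND T → false.
(b): F OR F → false.
(c) has storefront — holds.
(1): T AND F AND T → false.
(i) receipts ≤ $500,000 — fails.
(A) no delinquency — holds.
(B) veteran — satisfied.
(C) state-registered — not satisfied.
So (ii) is not satisfied (T AND T AND F).
(iii) ≥80% agricultural — fails.
(a): F OR F OR F → false.
(b) Schedule C activity — holds.
(2): F AND T → false.
Overall = F OR F = false.
Exception (nonprofit) — not satisfied.
Result: main false OR exception false → false.

No — not exempt.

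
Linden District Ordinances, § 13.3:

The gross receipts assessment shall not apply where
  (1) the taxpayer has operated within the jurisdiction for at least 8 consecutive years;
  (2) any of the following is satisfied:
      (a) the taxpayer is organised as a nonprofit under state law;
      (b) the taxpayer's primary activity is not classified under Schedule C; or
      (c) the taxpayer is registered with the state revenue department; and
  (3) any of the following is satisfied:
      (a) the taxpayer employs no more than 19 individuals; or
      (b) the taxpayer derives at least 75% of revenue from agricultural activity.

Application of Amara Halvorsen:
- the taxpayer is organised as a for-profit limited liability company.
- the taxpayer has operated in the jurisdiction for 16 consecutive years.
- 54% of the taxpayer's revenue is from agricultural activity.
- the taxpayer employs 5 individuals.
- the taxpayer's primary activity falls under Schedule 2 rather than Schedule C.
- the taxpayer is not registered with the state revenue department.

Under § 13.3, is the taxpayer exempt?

Yes — exempt.

(1) ≥ 8 yrs in jurisdiction — satisfied.
(a) nonprofit — not satisfied.
(b) not (Schedule C activity) — holds.
(c) state-registered — not met.
So (2) is satisfied (F OR T OR F).
(a) ≤ 19 employees — met.
(b) ≥75% agricultural — not met.
(3): T OR F → true.
Overall: T AND T AND T → true.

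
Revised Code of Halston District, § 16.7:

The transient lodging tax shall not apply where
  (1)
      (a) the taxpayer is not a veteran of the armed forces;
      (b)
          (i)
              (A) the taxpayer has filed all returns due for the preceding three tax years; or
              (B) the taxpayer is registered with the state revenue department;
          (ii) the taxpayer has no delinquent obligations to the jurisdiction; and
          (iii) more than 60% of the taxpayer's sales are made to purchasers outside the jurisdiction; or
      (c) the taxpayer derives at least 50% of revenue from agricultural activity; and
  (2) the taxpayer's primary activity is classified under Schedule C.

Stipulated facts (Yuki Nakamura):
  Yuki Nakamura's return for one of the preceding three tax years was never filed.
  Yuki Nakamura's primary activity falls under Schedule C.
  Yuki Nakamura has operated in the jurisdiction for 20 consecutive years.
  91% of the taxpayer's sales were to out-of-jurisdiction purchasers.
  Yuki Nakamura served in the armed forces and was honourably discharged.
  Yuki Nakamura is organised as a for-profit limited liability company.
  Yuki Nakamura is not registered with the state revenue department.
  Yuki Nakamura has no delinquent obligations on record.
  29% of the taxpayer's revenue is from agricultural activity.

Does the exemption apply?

No — not exempt.

(a) not (veteran) — fails.
(A) returns current — not met.
(B) state-registered — not met.
(i): F OR F → false.
(ii) no delinquency — satisfied.
(iii) >60% out-of-jur. sales — satisfied.
(b) = F AND T AND T = false.
(c) ≥50% agricultural — not satisfied.
(1): F OR F OR F → false.
(2) Schedule C activity — holds.
Overall: F AND T → false.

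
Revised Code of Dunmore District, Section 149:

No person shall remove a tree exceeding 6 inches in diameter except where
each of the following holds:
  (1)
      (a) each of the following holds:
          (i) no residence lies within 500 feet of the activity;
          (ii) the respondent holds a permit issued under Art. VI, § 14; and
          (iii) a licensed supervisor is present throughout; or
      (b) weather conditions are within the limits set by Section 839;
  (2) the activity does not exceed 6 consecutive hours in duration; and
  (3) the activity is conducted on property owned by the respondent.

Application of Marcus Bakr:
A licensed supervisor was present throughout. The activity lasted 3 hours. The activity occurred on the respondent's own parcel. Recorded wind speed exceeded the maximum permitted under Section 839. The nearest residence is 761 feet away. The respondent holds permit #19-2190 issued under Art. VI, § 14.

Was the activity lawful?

Yes — lawful.

(i) no residence in 500 ft — satisfied.
(ii) holds permit — satisfied.
(iii) supervisor present — holds.
(a) = T AND T AND T = true.
(b) weather ok — fails.
So (1) is satisfied (T OR F).
(2) ≤ 6 hrs duration — holds.
(3) own property — met.
Overall = T AND T AND T = true.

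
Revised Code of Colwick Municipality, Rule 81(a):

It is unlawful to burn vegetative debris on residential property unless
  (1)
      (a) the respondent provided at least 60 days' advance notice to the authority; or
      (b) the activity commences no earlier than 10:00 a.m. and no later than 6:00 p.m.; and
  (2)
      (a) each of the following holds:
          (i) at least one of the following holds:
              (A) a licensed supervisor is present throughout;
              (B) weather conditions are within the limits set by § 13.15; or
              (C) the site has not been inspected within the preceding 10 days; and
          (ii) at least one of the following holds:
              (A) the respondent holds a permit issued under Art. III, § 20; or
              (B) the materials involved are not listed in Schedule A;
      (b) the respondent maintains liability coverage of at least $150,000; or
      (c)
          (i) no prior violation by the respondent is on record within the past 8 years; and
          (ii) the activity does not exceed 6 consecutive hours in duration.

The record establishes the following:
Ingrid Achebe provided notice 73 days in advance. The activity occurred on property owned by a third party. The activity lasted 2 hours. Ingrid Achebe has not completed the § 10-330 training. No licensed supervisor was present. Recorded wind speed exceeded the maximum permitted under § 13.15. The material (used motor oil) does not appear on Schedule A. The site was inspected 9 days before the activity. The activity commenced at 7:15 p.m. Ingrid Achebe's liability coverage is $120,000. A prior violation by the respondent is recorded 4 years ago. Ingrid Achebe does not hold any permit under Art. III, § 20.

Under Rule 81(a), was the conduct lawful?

No — unlawful.

(a) ≥60 days' notice — met.
(b) start within hours — fails.
(1) = T OR F = true.
(A) supervisor present — fails.
(B) weather ok — fails.
(C) not (site inspected) — not satisfied.
(i): F OR F OR F → false.
(A) holds permit — not satisfied.
(B) not (Schedule A material) — satisfied.
(ii) = F OR T = true.
So (a) is not satisfied (F AND T).
(b) coverage ≥ $150,000 — fails.
(i) no prior violation — not satisfied.
(ii) ≤ 6 hrs duration — satisfied.
(c) = F AND T = false.
(2) = F OR F OR F = false.
Overall = T AND F = false.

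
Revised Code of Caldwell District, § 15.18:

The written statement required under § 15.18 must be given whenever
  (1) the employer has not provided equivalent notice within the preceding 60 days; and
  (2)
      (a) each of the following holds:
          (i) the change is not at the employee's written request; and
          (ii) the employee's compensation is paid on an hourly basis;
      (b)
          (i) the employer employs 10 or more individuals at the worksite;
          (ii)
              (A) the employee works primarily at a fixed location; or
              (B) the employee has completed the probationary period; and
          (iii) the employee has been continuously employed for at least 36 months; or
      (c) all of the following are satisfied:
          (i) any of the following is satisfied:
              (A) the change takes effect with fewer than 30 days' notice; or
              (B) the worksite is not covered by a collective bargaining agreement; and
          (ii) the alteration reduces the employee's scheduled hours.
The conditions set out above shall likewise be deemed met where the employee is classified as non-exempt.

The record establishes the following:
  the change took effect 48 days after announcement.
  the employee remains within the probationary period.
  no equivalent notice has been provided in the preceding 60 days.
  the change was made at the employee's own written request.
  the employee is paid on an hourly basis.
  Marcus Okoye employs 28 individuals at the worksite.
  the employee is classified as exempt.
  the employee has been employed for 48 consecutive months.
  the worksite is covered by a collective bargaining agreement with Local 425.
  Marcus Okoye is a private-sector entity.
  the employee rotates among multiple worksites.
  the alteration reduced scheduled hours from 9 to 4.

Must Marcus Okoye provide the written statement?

(1) no recent notice — met.
(i) not employee-requested — not satisfied.
(ii) hourly-paid — holds.
So (a) is not satisfied (F AND T).
(i) ≥ 10 at site — satisfied.
(A) fixed location — not satisfied.
(B) past probation — not met.
(ii) = F OR F = false.
(iii) tenure ≥ 36 mo. — satisfied.
(b) = T AND F AND T = false.
(A) < 30 days' notice — not satisfied.
(B) no CBA — fails.
So (i) is not satisfied (F OR F).
(ii) hours reduced — holds.
(c): F AND T → false.
So (2) is not satisfied (F OR F OR F).
Overall: T AND F → false.
Exception (non-exempt) — not satisfied.
Result: main false OR exception false → false.

No — not required.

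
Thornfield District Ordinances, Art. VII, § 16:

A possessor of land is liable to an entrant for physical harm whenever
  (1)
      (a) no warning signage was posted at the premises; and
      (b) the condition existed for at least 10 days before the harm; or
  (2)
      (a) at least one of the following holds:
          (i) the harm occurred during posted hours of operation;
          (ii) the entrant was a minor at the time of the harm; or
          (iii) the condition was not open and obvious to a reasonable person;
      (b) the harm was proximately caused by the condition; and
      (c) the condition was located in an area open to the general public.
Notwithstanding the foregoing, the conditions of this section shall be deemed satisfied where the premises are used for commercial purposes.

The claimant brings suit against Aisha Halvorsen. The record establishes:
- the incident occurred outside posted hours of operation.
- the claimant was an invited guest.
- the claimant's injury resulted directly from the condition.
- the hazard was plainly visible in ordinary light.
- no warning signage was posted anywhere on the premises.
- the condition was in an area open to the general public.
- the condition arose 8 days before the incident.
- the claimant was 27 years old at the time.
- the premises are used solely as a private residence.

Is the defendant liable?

No — not liable.

(a) no signage posted — holds.
(b) condition ≥10 days old — not met.
(1): T AND F → false.
(i) during posted hours — fails.
(ii) entrant a minor — not met.
(iii) not open/obvious — not satisfied.
(a) = F OR F OR F = false.
(b) proximate cause — holds.
(c) public area — met.
(2) = F AND T AND T = false.
So Overall is not satisfied (F OR F).
Exception (commercial use) — not satisfied.
Result: main false OR exception false → false.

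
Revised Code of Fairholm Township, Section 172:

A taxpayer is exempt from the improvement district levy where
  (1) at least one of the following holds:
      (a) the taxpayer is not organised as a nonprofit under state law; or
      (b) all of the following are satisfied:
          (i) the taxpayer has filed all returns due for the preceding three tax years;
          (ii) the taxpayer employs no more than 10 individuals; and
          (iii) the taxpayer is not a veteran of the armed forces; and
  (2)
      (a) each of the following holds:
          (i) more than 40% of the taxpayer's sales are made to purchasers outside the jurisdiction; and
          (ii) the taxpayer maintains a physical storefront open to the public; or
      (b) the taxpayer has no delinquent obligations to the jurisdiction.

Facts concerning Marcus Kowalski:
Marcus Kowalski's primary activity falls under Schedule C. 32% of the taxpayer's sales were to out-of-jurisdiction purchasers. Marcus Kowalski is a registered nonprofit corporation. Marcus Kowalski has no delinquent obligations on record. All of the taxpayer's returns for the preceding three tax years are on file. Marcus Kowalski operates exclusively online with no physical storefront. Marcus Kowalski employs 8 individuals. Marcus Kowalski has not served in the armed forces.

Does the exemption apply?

Yes — exempt.

(a) not (nonprofit) — not satisfied.
(i) returns current — satisfied.
(ii) ≤ 10 employees — holds.
(iii) not (veteran) — satisfied.
(b) = T AND T AND T = true.
So (1) is satisfied (F OR T).
(i) >40% out-of-jur. sales — not met.
(ii) has storefront — not met.
(a): F AND F → false.
(b) no delinquency — satisfied.
(2): F OR T → true.
So Overall is satisfied (T AND T).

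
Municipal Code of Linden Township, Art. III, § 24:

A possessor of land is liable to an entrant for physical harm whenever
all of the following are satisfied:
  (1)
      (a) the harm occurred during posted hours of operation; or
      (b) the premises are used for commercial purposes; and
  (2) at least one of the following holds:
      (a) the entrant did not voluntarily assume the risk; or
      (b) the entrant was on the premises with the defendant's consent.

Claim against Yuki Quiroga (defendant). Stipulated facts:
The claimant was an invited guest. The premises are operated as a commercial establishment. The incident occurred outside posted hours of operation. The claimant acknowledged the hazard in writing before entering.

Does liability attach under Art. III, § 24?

(a) during posted hours — fails.
(b) commercial use — satisfied.
So (1) is satisfied (F OR T).
(a) no assumed risk — not met.
(b) consent to enter — satisfied.
So (2) is satisfied (F OR T).
So Overall is satisfied (T AND T).

Yes — liable.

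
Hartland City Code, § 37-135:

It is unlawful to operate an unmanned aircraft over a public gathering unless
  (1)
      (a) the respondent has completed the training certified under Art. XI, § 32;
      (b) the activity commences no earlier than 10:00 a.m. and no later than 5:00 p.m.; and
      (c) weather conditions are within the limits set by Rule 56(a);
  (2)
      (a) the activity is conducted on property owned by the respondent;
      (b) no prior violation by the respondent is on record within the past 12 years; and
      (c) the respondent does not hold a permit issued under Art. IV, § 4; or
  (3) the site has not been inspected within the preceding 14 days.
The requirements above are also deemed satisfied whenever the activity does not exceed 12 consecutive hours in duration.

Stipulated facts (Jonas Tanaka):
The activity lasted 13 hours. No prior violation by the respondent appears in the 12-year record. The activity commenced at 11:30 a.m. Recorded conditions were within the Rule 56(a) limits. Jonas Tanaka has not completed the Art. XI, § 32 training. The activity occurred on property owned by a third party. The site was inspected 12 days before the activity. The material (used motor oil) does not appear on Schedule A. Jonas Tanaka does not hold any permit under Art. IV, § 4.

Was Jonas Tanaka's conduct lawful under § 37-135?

No — unlawful.

(a) training certified — not met.
(b) start within hours — holds.
(c) weather ok — met.
So (1) is not satisfied (F AND T AND T).
(a) own property — not met.
(b) no prior violation — satisfied.
(c) not (holds permit) — met.
So (2) is not satisfied (F AND T AND T).
(3) not (site inspected) — not met.
So Overall is not satisfied (F OR F OR F).
Exception (≤ 12 hrs duration) — not satisfied.
Result: main false OR exception false → false.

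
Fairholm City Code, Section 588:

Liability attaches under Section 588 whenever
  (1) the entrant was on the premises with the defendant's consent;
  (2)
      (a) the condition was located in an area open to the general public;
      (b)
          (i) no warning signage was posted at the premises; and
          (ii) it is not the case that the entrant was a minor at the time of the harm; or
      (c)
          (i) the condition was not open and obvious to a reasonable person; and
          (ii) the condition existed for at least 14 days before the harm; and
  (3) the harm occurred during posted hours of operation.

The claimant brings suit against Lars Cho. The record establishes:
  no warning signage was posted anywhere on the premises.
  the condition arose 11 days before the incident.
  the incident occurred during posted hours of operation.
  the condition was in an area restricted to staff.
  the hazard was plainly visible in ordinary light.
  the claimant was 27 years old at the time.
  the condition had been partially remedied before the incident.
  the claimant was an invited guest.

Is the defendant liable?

Yes — liable.

(1) consent to enter — met.
(a) public area — fails.
(i) no signage posted — satisfied.
(ii) not (entrant a minor) — met.
(b) = T AND T = true.
(i) not open/obvious — not satisfied.
(ii) condition ≥14 days old — not satisfied.
So (c) is not satisfied (F AND F).
So (2) is satisfied (F OR T OR F).
(3) during posted hours — holds.
Overall: T AND T AND T → true.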